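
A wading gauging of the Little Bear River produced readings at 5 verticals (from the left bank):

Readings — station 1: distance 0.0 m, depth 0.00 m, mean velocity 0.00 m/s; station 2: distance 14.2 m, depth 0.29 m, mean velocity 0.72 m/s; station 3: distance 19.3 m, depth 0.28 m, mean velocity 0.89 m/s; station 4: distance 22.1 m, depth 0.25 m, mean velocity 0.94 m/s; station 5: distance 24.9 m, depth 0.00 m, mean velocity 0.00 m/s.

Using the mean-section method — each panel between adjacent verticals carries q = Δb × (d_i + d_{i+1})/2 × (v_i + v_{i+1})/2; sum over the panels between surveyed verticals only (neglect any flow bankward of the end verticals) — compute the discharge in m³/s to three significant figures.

2.75 m³/s

Panel 1-2: Δb = 14.2 m, d̄ = (0.00+0.29)/2 = 0.145, v̄ = (0.00+0.72)/2 = 0.36 → q = 14.2×0.145×0.36 = 0.7412 m³/s
Panel 2-3: Δb = 5.1 m, d̄ = (0.29+0.28)/2 = 0.285, v̄ = (0.72+0.89)/2 = 0.805 → q = 5.1×0.285×0.805 = 1.170 m³/s
Panel 3-4: Δb = 2.8 m, d̄ = (0.28+0.25)/2 = 0.265, v̄ = (0.89+0.94)/2 = 0.915 → q = 2.8×0.265×0.915 = 0.6789 m³/s
Panel 4-5: Δb = 2.8 m, d̄ = (0.25+0.00)/2 = 0.125, v̄ = (0.94+0.00)/2 = 0.47 → q = 2.8×0.125×0.47 = 0.1645 m³/s
Q = Σ q = 2.755 m³/s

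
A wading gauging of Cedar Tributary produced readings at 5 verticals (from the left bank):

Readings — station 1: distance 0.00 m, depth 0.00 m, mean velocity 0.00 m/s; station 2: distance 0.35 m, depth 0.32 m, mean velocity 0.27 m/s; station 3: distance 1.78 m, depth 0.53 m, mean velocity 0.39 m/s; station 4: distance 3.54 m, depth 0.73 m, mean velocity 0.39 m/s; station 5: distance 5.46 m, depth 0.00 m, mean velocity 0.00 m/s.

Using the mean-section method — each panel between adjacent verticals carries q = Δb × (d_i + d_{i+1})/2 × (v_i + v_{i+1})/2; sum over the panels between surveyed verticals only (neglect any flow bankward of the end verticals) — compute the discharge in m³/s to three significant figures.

0.777 m³/s

Panel 1-2: Δb = 0.35 m, d̄ = (0.00+0.32)/2 = 0.16, v̄ = (0.00+0.27)/2 = 0.135 → q = 0.35×0.16×0.135 = 0.007560 m³/s
Panel 2-3: Δb = 1.43 m, d̄ = (0.32+0.53)/2 = 0.425, v̄ = (0.27+0.39)/2 = 0.33 → q = 1.43×0.425×0.33 = 0.2006 m³/s
Panel 3-4: Δb = 1.76 m, d̄ = (0.53+0.73)/2 = 0.63, v̄ = (0.39+0.39)/2 = 0.39 → q = 1.76×0.63×0.39 = 0.4324 m³/s
Panel 4-5: Δb = 1.92 m, d̄ = (0.73+0.00)/2 = 0.365, v̄ = (0.39+0.00)/2 = 0.195 → q = 1.92×0.365×0.195 = 0.1367 m³/s
Q = Σ q = 0.7772 m³/s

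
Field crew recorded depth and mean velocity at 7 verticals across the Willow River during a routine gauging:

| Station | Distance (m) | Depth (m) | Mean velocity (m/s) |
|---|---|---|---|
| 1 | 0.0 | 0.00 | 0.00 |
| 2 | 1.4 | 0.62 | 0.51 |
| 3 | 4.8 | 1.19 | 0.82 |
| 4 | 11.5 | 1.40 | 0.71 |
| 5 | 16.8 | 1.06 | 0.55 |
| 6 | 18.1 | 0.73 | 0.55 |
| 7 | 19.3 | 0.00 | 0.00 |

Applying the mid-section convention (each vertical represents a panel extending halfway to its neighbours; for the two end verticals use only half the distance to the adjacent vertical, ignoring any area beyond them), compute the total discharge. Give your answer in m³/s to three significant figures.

w_2 = (4.8 − 0.0)/2 = 2.4 m; q_2 = 0.51 × 0.62 × 2.4 = 0.7589 m³/s
w_3 = (11.5 − 1.4)/2 = 5.05 m; q_3 = 0.82 × 1.19 × 5.05 = 4.928 m³/s
w_4 = (16.8 − 4.8)/2 = 6 m; q_4 = 0.71 × 1.40 × 6 = 5.964 m³/s
w_5 = (18.1 − 11.5)/2 = 3.3 m; q_5 = 0.55 × 1.06 × 3.3 = 1.924 m³/s
w_6 = (19.3 − 16.8)/2 = 1.25 m; q_6 = 0.55 × 0.73 × 1.25 = 0.5019 m³/s
Stations 1, 7 contribute zero (depth or velocity is 0).
Q = Σ qᵢ = 14.08 m³/s

14.1 m³/s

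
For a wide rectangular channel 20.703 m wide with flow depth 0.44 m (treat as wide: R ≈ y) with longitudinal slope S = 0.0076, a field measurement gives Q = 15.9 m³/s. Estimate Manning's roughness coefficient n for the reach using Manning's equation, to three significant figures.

0.0289

A = b·y = 20.703 × 0.44 = 9.109 m²
Wide channel: R ≈ y = 0.44 m
n = (1/Q)·A·R^(2/3)·S^(1/2) = (1/15.9) × 9.109 × 0.5785 × 0.08718 = 0.02889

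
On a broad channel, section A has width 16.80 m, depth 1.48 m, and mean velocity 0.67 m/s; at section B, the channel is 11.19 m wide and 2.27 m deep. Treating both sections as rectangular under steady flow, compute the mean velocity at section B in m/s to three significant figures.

0.656 m/s

Q = A₁V₁ = (16.80×1.48) × 0.67 = 16.66 m³/s
A₂ = 11.19 × 2.27 = 25.40 m²
V₂ = Q/A₂ = 16.66/25.40 = 0.6558 m/s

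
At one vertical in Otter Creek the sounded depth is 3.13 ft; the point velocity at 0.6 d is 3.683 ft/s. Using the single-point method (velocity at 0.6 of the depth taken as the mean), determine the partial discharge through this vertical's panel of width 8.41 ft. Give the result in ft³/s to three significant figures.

v̄ = v₀.₆ = 3.683 ft/s
q = v̄ × d × w = 3.683 × 3.13 × 8.41 = 96.95 ft³/s

96.9 ft³/s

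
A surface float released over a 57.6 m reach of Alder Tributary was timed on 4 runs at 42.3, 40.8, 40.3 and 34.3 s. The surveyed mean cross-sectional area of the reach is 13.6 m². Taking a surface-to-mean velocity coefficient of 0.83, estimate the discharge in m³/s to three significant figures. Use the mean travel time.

16.5 m³/s

t̄ = (42.3 + 40.8 + 40.3 + 34.3) / 4 = 39.425 s
v_surface = L / t̄ = 57.6 / 39.425 = 1.461 m/s
v_mean = 0.83 × 1.461 = 1.213 m/s
Q = A × v_mean = 13.6 × 1.213 = 16.49 m³/s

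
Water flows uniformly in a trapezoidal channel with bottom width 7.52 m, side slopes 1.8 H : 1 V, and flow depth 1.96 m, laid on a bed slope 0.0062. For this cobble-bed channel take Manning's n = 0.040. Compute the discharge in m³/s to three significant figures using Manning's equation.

53.1 m³/s

A = (b + z·y)·y = (7.52 + 1.8×1.96)×1.96 = 21.65 m²
P = b + 2y√(1+z²) = 7.52 + 2×1.96×√(1+1.8²) = 15.59 m
R = A/P = 21.65/15.59 = 1.389 m
Q = (1/n)·A·R^(2/3)·S^(1/2) = (1/0.040) × 21.65 × 1.389^(2/3) × 0.0062^(1/2) = 53.06 m³/s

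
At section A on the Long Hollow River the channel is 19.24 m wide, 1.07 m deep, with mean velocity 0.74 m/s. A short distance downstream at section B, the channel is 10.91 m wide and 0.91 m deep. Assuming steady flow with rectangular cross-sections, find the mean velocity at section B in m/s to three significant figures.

1.53 m/s

Q = A₁V₁ = (19.24×1.07) × 0.74 = 15.23 m³/s
A₂ = 10.91 × 0.91 = 9.928 m²
V₂ = Q/A₂ = 15.23/9.928 = 1.534 m/s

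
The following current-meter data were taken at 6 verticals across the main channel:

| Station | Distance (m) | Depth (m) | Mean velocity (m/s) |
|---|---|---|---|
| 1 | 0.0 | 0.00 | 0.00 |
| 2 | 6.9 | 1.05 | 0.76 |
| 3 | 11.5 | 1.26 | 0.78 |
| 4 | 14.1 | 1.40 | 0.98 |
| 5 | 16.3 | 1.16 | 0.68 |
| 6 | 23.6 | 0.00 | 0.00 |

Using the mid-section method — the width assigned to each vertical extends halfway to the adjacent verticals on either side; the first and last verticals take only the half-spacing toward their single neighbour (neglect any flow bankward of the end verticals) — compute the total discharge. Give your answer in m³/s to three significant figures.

15.2 m³/s

w_2 = (11.5 − 0.0)/2 = 5.75 m; q_2 = 0.76 × 1.05 × 5.75 = 4.589 m³/s
w_3 = (14.1 − 6.9)/2 = 3.6 m; q_3 = 0.78 × 1.26 × 3.6 = 3.538 m³/s
w_4 = (16.3 − 11.5)/2 = 2.4 m; q_4 = 0.98 × 1.40 × 2.4 = 3.293 m³/s
w_5 = (23.6 − 14.1)/2 = 4.75 m; q_5 = 0.68 × 1.16 × 4.75 = 3.747 m³/s
Stations 1, 6 contribute zero (depth or velocity is 0).
Q = Σ qᵢ = 15.17 m³/s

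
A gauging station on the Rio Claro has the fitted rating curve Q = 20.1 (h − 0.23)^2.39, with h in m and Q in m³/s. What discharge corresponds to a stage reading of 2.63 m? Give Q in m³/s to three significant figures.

163 m³/s

Q = 20.1 × (2.63 − 0.23)^2.39 = 20.1 × 2.4^2.39 = 162.9 m³/s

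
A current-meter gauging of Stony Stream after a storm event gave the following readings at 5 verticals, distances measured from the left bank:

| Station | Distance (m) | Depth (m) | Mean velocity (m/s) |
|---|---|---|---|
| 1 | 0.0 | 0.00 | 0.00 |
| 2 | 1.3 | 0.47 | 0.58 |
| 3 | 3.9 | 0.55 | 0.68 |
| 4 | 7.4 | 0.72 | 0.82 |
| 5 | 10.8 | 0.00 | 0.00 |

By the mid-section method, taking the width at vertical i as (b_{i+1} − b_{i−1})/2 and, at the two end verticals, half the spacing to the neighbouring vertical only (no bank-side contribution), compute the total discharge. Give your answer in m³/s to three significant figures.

w_2 = (3.9 − 0.0)/2 = 1.95 m; q_2 = 0.58 × 0.47 × 1.95 = 0.5316 m³/s
w_3 = (7.4 − 1.3)/2 = 3.05 m; q_3 = 0.68 × 0.55 × 3.05 = 1.141 m³/s
w_4 = (10.8 − 3.9)/2 = 3.45 m; q_4 = 0.82 × 0.72 × 3.45 = 2.037 m³/s
Stations 1, 5 contribute zero (depth or velocity is 0).
Q = Σ qᵢ = 3.709 m³/s

3.71 m³/s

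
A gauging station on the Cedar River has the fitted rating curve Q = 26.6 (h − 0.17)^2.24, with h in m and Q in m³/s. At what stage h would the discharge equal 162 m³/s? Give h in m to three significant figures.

h − h₀ = (Q/C)^(1/b) = (162/26.6)^(1/2.24) = 2.240 m
h = 0.17 + 2.240 = 2.410 m

2.41 m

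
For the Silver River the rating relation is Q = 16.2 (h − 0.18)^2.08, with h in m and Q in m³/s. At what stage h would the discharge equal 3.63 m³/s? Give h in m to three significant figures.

h − h₀ = (Q/C)^(1/b) = (3.63/16.2)^(1/2.08) = 0.4872 m
h = 0.18 + 0.4872 = 0.6672 m

0.667 m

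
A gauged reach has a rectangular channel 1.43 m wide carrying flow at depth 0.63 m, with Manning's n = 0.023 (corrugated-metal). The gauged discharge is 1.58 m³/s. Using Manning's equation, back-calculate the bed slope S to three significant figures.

0.00700

A = b·y = 1.43 × 0.63 = 0.9009 m²
P = b + 2y = 1.43 + 2×0.63 = 2.690 m
R = A/P = 0.9009/2.690 = 0.3349 m
S = (Q·n / (1·A·R^(2/3)))² = (1.58×0.023 / (1×0.9009×0.4823))² = 0.006996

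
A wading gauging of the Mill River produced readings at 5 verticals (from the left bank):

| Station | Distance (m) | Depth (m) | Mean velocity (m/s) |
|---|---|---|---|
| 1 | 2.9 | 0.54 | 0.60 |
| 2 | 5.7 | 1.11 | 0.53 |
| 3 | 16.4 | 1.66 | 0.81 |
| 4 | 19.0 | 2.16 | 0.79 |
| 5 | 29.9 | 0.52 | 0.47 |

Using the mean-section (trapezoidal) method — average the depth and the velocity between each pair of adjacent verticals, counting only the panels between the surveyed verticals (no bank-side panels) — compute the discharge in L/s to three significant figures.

Panel 1-2: Δb = 2.8 m, d̄ = (0.54+1.11)/2 = 0.825, v̄ = (0.60+0.53)/2 = 0.565 → q = 2.8×0.825×0.565 = 1.305 m³/s
Panel 2-3: Δb = 10.7 m, d̄ = (1.11+1.66)/2 = 1.385, v̄ = (0.53+0.81)/2 = 0.67 → q = 10.7×1.385×0.67 = 9.929 m³/s
Panel 3-4: Δb = 2.6 m, d̄ = (1.66+2.16)/2 = 1.91, v̄ = (0.81+0.79)/2 = 0.8 → q = 2.6×1.91×0.8 = 3.973 m³/s
Panel 4-5: Δb = 10.9 m, d̄ = (2.16+0.52)/2 = 1.34, v̄ = (0.79+0.47)/2 = 0.63 → q = 10.9×1.34×0.63 = 9.202 m³/s
Q = Σ q = 24.41 m³/s
= 24.41 × 1000 = 24410 L/s

24400 L/s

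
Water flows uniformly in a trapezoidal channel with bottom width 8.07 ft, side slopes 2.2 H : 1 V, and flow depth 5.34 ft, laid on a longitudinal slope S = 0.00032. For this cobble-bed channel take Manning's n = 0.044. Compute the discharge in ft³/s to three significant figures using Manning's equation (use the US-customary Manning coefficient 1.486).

A = (b + z·y)·y = (8.07 + 2.2×5.34)×5.34 = 105.8 ft²
P = b + 2y√(1+z²) = 8.07 + 2×5.34×√(1+2.2²) = 33.88 ft
R = A/P = 105.8/33.88 = 3.124 ft
Q = (1.486/n)·A·R^(2/3)·S^(1/2) = (1.486/0.044) × 105.8 × 3.124^(2/3) × 0.00032^(1/2) = 136.6 ft³/s

137 ft³/s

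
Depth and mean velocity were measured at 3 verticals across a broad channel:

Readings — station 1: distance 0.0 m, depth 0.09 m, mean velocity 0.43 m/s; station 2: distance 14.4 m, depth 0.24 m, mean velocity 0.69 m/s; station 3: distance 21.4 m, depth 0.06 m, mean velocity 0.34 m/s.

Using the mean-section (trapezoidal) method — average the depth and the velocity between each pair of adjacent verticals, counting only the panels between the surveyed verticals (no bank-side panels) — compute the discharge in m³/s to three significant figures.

Panel 1-2: Δb = 14.4 m, d̄ = (0.09+0.24)/2 = 0.165, v̄ = (0.43+0.69)/2 = 0.56 → q = 14.4×0.165×0.56 = 1.331 m³/s
Panel 2-3: Δb = 7 m, d̄ = (0.24+0.06)/2 = 0.15, v̄ = (0.69+0.34)/2 = 0.515 → q = 7×0.15×0.515 = 0.5408 m³/s
Q = Σ q = 1.871 m³/s

1.87 m³/s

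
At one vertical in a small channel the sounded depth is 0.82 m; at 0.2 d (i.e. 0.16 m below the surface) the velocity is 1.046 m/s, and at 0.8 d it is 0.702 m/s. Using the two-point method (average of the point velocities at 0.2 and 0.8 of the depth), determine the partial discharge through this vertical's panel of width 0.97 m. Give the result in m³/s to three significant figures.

v̄ = (1.046 + 0.702) / 2 = 0.8740 m/s
q = v̄ × d × w = 0.8740 × 0.82 × 0.97 = 0.6952 m³/s

0.695 m³/s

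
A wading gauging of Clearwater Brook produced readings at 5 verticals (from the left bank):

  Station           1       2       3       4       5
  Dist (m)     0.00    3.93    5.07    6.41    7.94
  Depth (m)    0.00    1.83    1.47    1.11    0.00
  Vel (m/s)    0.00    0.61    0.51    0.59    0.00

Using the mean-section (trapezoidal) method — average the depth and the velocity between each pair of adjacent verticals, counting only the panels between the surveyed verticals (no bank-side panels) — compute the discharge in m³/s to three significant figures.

3.35 m³/s

Panel 1-2: Δb = 3.93 m, d̄ = (0.00+1.83)/2 = 0.915, v̄ = (0.00+0.61)/2 = 0.305 → q = 3.93×0.915×0.305 = 1.097 m³/s
Panel 2-3: Δb = 1.14 m, d̄ = (1.83+1.47)/2 = 1.65, v̄ = (0.61+0.51)/2 = 0.56 → q = 1.14×1.65×0.56 = 1.053 m³/s
Panel 3-4: Δb = 1.34 m, d̄ = (1.47+1.11)/2 = 1.29, v̄ = (0.51+0.59)/2 = 0.55 → q = 1.34×1.29×0.55 = 0.9507 m³/s
Panel 4-5: Δb = 1.53 m, d̄ = (1.11+0.00)/2 = 0.555, v̄ = (0.59+0.00)/2 = 0.295 → q = 1.53×0.555×0.295 = 0.2505 m³/s
Q = Σ q = 3.351 m³/s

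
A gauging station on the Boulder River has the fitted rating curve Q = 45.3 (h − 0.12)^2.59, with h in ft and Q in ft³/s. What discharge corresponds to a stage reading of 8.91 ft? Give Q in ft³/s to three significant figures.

Q = 45.3 × (8.91 − 0.12)^2.59 = 45.3 × 8.79^2.59 = 12620 ft³/s

12600 ft³/s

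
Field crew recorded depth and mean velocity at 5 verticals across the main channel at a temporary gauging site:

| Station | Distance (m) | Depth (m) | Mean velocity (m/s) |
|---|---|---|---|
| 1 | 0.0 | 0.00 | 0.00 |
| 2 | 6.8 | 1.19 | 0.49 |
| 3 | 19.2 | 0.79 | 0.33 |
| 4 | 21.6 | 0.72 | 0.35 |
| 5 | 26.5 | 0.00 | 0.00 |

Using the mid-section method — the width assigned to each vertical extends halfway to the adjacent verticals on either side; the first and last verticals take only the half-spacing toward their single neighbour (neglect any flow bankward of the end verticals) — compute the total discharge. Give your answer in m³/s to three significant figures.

8.45 m³/s

w_2 = (19.2 − 0.0)/2 = 9.6 m; q_2 = 0.49 × 1.19 × 9.6 = 5.598 m³/s
w_3 = (21.6 − 6.8)/2 = 7.4 m; q_3 = 0.33 × 0.79 × 7.4 = 1.929 m³/s
w_4 = (26.5 − 19.2)/2 = 3.65 m; q_4 = 0.35 × 0.72 × 3.65 = 0.9198 m³/s
Stations 1, 5 contribute zero (depth or velocity is 0).
Q = Σ qᵢ = 8.447 m³/s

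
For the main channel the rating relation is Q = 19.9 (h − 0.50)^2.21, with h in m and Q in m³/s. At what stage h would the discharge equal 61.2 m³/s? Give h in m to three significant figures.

2.16 m

h − h₀ = (Q/C)^(1/b) = (61.2/19.9)^(1/2.21) = 1.663 m
h = 0.50 + 1.663 = 2.163 m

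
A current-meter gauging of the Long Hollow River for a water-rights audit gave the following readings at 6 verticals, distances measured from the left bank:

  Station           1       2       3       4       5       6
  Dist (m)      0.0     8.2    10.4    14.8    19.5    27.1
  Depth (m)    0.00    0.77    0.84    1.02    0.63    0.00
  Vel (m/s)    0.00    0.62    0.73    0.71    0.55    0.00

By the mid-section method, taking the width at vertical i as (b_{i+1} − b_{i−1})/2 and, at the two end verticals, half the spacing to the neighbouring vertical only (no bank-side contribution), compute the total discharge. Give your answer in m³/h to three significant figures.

w_2 = (10.4 − 0.0)/2 = 5.2 m; q_2 = 0.62 × 0.77 × 5.2 = 2.482 m³/s
w_3 = (14.8 − 8.2)/2 = 3.3 m; q_3 = 0.73 × 0.84 × 3.3 = 2.024 m³/s
w_4 = (19.5 − 10.4)/2 = 4.55 m; q_4 = 0.71 × 1.02 × 4.55 = 3.295 m³/s
w_5 = (27.1 − 14.8)/2 = 6.15 m; q_5 = 0.55 × 0.63 × 6.15 = 2.131 m³/s
Stations 1, 6 contribute zero (depth or velocity is 0).
Q = Σ qᵢ = 9.932 m³/s
= 9.932 × 3600 = 35760 m³/h

35800 m³/h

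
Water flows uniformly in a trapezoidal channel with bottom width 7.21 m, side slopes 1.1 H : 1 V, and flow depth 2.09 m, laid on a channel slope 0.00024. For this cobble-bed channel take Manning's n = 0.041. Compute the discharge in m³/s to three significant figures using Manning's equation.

A = (b + z·y)·y = (7.21 + 1.1×2.09)×2.09 = 19.87 m²
P = b + 2y√(1+z²) = 7.21 + 2×2.09×√(1+1.1²) = 13.42 m
R = A/P = 19.87/13.42 = 1.480 m
Q = (1/n)·A·R^(2/3)·S^(1/2) = (1/0.041) × 19.87 × 1.480^(2/3) × 0.00024^(1/2) = 9.754 m³/s

9.75 m³/s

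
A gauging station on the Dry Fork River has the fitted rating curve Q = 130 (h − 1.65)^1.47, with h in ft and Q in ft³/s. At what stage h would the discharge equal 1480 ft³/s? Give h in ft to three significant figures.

h − h₀ = (Q/C)^(1/b) = (1480/130)^(1/1.47) = 5.231 ft
h = 1.65 + 5.231 = 6.881 ft

6.88 ft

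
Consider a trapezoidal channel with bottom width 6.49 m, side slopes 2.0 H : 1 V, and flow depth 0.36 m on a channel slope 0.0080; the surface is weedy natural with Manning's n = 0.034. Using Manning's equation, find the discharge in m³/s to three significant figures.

3.20 m³/s

A = (b + z·y)·y = (6.49 + 2.0×0.36)×0.36 = 2.596 m²
P = b + 2y√(1+z²) = 6.49 + 2×0.36×√(1+2.0²) = 8.100 m
R = A/P = 2.596/8.100 = 0.3204 m
Q = (1/n)·A·R^(2/3)·S^(1/2) = (1/0.034) × 2.596 × 0.3204^(2/3) × 0.0080^(1/2) = 3.197 m³/s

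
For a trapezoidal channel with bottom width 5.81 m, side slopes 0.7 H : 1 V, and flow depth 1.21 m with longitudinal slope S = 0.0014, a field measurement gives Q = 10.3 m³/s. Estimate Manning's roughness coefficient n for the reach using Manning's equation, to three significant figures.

0.0277

A = (b + z·y)·y = (5.81 + 0.7×1.21)×1.21 = 8.055 m²
P = b + 2y√(1+z²) = 5.81 + 2×1.21×√(1+0.7²) = 8.764 m
R = A/P = 8.055/8.764 = 0.9191 m
n = (1/Q)·A·R^(2/3)·S^(1/2) = (1/10.3) × 8.055 × 0.9453 × 0.03742 = 0.02766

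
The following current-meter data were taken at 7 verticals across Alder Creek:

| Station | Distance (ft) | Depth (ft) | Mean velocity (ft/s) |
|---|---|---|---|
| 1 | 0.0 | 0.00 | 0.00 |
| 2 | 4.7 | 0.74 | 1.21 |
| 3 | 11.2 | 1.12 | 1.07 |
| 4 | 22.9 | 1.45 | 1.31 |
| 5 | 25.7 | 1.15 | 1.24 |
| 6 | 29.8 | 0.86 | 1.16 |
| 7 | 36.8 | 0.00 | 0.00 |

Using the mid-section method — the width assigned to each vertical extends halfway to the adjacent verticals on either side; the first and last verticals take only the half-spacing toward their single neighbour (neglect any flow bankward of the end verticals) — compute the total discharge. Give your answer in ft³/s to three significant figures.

40.1 ft³/s

w_2 = (11.2 − 0.0)/2 = 5.6 ft; q_2 = 1.21 × 0.74 × 5.6 = 5.014 ft³/s
w_3 = (22.9 − 4.7)/2 = 9.1 ft; q_3 = 1.07 × 1.12 × 9.1 = 10.91 ft³/s
w_4 = (25.7 − 11.2)/2 = 7.25 ft; q_4 = 1.31 × 1.45 × 7.25 = 13.77 ft³/s
w_5 = (29.8 − 22.9)/2 = 3.45 ft; q_5 = 1.24 × 1.15 × 3.45 = 4.920 ft³/s
w_6 = (36.8 − 25.7)/2 = 5.55 ft; q_6 = 1.16 × 0.86 × 5.55 = 5.537 ft³/s
Stations 1, 7 contribute zero (depth or velocity is 0).
Q = Σ qᵢ = 40.15 ft³/s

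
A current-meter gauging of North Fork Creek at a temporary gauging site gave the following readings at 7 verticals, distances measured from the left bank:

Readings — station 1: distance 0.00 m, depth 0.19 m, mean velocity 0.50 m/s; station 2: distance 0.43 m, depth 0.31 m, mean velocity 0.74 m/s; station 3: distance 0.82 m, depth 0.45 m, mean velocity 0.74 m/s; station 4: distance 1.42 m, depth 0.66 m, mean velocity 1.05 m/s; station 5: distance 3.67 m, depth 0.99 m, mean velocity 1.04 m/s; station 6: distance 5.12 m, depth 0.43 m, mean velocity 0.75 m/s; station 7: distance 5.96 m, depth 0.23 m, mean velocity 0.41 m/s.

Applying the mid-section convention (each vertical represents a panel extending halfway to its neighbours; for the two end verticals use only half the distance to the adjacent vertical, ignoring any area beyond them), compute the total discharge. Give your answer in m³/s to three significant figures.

w_1 = (0.43 − 0.00)/2 = 0.215 m; q_1 = 0.50 × 0.19 × 0.215 = 0.02043 m³/s
w_2 = (0.82 − 0.00)/2 = 0.41 m; q_2 = 0.74 × 0.31 × 0.41 = 0.09405 m³/s
w_3 = (1.42 − 0.43)/2 = 0.495 m; q_3 = 0.74 × 0.45 × 0.495 = 0.1648 m³/s
w_4 = (3.67 − 0.82)/2 = 1.425 m; q_4 = 1.05 × 0.66 × 1.425 = 0.9875 m³/s
w_5 = (5.12 − 1.42)/2 = 1.85 m; q_5 = 1.04 × 0.99 × 1.85 = 1.905 m³/s
w_6 = (5.96 − 3.67)/2 = 1.145 m; q_6 = 0.75 × 0.43 × 1.145 = 0.3693 m³/s
w_7 = (5.96 − 5.12)/2 = 0.42 m; q_7 = 0.41 × 0.23 × 0.42 = 0.03961 m³/s
Q = Σ qᵢ = 3.580 m³/s

3.58 m³/s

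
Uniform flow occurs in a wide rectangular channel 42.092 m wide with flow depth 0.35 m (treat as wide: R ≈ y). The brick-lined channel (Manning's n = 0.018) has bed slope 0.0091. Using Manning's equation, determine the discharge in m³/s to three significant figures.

38.8 m³/s

A = b·y = 42.092 × 0.35 = 14.73 m²
Wide channel: R ≈ y = 0.35 m
Q = (1/n)·A·R^(2/3)·S^(1/2) = (1/0.018) × 14.73 × 0.3500^(2/3) × 0.0091^(1/2) = 38.78 m³/s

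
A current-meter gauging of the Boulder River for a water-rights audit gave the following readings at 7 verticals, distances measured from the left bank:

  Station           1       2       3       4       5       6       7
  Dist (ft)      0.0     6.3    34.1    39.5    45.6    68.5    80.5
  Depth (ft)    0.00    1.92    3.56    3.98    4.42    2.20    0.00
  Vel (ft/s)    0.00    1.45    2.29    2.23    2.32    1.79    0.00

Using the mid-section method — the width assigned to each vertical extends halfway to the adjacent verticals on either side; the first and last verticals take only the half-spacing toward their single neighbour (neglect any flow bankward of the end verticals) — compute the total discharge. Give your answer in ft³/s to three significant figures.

w_2 = (34.1 − 0.0)/2 = 17.05 ft; q_2 = 1.45 × 1.92 × 17.05 = 47.47 ft³/s
w_3 = (39.5 − 6.3)/2 = 16.6 ft; q_3 = 2.29 × 3.56 × 16.6 = 135.3 ft³/s
w_4 = (45.6 − 34.1)/2 = 5.75 ft; q_4 = 2.23 × 3.98 × 5.75 = 51.03 ft³/s
w_5 = (68.5 − 39.5)/2 = 14.5 ft; q_5 = 2.32 × 4.42 × 14.5 = 148.7 ft³/s
w_6 = (80.5 − 45.6)/2 = 17.45 ft; q_6 = 1.79 × 2.20 × 17.45 = 68.72 ft³/s
Stations 1, 7 contribute zero (depth or velocity is 0).
Q = Σ qᵢ = 451.2 ft³/s

451 ft³/s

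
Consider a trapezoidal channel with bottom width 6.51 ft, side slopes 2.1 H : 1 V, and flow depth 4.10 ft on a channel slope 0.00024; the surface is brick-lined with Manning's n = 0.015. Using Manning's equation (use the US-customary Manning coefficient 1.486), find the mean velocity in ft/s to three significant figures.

2.77 ft/s

A = (b + z·y)·y = (6.51 + 2.1×4.10)×4.10 = 61.99 ft²
P = b + 2y√(1+z²) = 6.51 + 2×4.10×√(1+2.1²) = 25.58 ft
R = A/P = 61.99/25.58 = 2.423 ft
Q = (1.486/n)·A·R^(2/3)·S^(1/2) = (1.486/0.015) × 61.99 × 2.423^(2/3) × 0.00024^(1/2) = 171.6 ft³/s
V = Q/A = 171.6/61.99 = 2.769 ft/s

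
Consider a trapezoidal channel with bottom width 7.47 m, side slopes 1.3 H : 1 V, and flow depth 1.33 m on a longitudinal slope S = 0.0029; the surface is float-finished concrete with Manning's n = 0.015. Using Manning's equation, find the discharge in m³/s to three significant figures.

A = (b + z·y)·y = (7.47 + 1.3×1.33)×1.33 = 12.23 m²
P = b + 2y√(1+z²) = 7.47 + 2×1.33×√(1+1.3²) = 11.83 m
R = A/P = 12.23/11.83 = 1.034 m
Q = (1/n)·A·R^(2/3)·S^(1/2) = (1/0.015) × 12.23 × 1.034^(2/3) × 0.0029^(1/2) = 44.91 m³/s

44.9 m³/s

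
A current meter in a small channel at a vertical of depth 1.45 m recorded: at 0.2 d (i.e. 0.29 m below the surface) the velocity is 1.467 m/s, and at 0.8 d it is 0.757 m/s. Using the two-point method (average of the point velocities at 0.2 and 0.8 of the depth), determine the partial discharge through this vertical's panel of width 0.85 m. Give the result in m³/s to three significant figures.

1.37 m³/s

v̄ = (1.467 + 0.757) / 2 = 1.112 m/s
q = v̄ × d × w = 1.112 × 1.45 × 0.85 = 1.371 m³/s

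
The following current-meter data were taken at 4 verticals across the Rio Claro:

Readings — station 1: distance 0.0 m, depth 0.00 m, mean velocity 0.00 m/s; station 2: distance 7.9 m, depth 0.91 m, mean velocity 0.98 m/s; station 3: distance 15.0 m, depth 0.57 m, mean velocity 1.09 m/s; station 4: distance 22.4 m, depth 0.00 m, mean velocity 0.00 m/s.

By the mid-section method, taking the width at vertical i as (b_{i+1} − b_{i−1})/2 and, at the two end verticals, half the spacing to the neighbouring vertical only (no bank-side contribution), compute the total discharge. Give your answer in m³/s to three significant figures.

11.2 m³/s

w_2 = (15.0 − 0.0)/2 = 7.5 m; q_2 = 0.98 × 0.91 × 7.5 = 6.689 m³/s
w_3 = (22.4 − 7.9)/2 = 7.25 m; q_3 = 1.09 × 0.57 × 7.25 = 4.504 m³/s
Stations 1, 4 contribute zero (depth or velocity is 0).
Q = Σ qᵢ = 11.19 m³/s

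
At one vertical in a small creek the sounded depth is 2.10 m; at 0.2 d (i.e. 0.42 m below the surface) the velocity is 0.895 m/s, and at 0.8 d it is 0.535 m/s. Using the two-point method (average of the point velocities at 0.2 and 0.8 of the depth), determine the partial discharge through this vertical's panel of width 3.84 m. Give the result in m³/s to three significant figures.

v̄ = (0.895 + 0.535) / 2 = 0.7150 m/s
q = v̄ × d × w = 0.7150 × 2.10 × 3.84 = 5.766 m³/s

5.77 m³/s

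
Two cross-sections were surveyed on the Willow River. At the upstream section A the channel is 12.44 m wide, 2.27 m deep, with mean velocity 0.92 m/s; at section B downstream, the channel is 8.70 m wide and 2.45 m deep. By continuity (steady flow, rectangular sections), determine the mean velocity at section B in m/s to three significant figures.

1.22 m/s

Q = A₁V₁ = (12.44×2.27) × 0.92 = 25.98 m³/s
A₂ = 8.70 × 2.45 = 21.32 m²
V₂ = Q/A₂ = 25.98/21.32 = 1.219 m/s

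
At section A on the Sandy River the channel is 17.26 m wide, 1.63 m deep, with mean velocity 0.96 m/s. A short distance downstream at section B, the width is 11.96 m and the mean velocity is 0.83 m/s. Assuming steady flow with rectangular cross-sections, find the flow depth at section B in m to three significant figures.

2.72 m

Q = A₁V₁ = (17.26×1.63) × 0.96 = 27.01 m³/s
d₂ = Q/(b₂ V₂) = 27.01/(11.96×0.83) = 2.721 m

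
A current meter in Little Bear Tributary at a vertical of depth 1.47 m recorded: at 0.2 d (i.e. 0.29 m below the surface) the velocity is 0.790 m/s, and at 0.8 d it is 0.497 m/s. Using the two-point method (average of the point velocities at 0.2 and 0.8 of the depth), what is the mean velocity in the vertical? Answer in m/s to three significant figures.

0.644 m/s

v̄ = (0.790 + 0.497) / 2 = 0.6435 m/s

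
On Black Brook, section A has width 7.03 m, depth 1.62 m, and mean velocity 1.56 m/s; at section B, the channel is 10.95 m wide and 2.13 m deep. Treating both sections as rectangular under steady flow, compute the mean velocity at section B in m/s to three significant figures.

Q = A₁V₁ = (7.03×1.62) × 1.56 = 17.77 m³/s
A₂ = 10.95 × 2.13 = 23.32 m²
V₂ = Q/A₂ = 17.77/23.32 = 0.7617 m/s

0.762 m/s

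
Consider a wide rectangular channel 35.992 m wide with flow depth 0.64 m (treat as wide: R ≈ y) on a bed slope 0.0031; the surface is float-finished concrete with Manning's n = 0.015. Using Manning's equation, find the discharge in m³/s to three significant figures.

A = b·y = 35.992 × 0.64 = 23.03 m²
Wide channel: R ≈ y = 0.64 m
Q = (1/n)·A·R^(2/3)·S^(1/2) = (1/0.015) × 23.03 × 0.6400^(2/3) × 0.0031^(1/2) = 63.50 m³/s

63.5 m³/s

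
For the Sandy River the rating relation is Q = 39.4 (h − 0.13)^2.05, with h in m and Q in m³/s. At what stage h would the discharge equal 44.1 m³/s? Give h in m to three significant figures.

1.19 m

h − h₀ = (Q/C)^(1/b) = (44.1/39.4)^(1/2.05) = 1.057 m
h = 0.13 + 1.057 = 1.187 m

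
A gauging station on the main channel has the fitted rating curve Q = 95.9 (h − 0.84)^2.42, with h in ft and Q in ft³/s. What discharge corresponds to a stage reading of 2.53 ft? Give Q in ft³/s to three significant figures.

Q = 95.9 × (2.53 − 0.84)^2.42 = 95.9 × 1.69^2.42 = 341.4 ft³/s

341 ft³/s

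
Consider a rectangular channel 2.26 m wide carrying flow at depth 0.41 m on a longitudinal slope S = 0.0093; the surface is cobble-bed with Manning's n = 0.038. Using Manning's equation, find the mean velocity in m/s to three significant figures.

1.14 m/s

A = b·y = 2.26 × 0.41 = 0.9266 m²
P = b + 2y = 2.26 + 2×0.41 = 3.080 m
R = A/P = 0.9266/3.080 = 0.3008 m
Q = (1/n)·A·R^(2/3)·S^(1/2) = (1/0.038) × 0.9266 × 0.3008^(2/3) × 0.0093^(1/2) = 1.056 m³/s
V = Q/A = 1.056/0.9266 = 1.139 m/s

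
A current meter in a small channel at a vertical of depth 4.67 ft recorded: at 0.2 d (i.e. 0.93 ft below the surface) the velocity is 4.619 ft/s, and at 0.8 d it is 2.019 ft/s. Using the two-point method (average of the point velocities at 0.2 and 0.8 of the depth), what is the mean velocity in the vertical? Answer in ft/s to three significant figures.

v̄ = (4.619 + 2.019) / 2 = 3.319 ft/s

3.32 ft/s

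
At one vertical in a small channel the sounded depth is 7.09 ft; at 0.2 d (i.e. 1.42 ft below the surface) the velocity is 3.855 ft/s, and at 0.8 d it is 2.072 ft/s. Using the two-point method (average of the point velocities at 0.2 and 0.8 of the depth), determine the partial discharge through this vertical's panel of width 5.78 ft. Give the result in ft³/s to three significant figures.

121 ft³/s

v̄ = (3.855 + 2.072) / 2 = 2.964 ft/s
q = v̄ × d × w = 2.964 × 7.09 × 5.78 = 121.4 ft³/s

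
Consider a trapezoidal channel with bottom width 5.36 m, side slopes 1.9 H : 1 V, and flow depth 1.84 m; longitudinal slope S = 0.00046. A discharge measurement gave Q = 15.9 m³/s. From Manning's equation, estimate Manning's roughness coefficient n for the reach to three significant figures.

A = (b + z·y)·y = (5.36 + 1.9×1.84)×1.84 = 16.30 m²
P = b + 2y√(1+z²) = 5.36 + 2×1.84×√(1+1.9²) = 13.26 m
R = A/P = 16.30/13.26 = 1.229 m
n = (1/Q)·A·R^(2/3)·S^(1/2) = (1/15.9) × 16.30 × 1.147 × 0.02145 = 0.02522

0.0252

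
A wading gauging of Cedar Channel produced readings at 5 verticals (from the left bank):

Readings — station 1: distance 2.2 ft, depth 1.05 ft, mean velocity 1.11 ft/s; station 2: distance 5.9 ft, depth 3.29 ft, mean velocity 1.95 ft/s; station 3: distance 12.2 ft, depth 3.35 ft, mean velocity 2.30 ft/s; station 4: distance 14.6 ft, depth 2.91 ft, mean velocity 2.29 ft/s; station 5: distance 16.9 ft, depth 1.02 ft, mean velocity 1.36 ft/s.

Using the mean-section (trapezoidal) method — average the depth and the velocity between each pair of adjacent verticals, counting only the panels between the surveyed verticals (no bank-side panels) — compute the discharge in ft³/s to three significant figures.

82.2 ft³/s

Panel 1-2: Δb = 3.7 ft, d̄ = (1.05+3.29)/2 = 2.17, v̄ = (1.11+1.95)/2 = 1.53 → q = 3.7×2.17×1.53 = 12.28 ft³/s
Panel 2-3: Δb = 6.3 ft, d̄ = (3.29+3.35)/2 = 3.32, v̄ = (1.95+2.30)/2 = 2.125 → q = 6.3×3.32×2.125 = 44.45 ft³/s
Panel 3-4: Δb = 2.4 ft, d̄ = (3.35+2.91)/2 = 3.13, v̄ = (2.30+2.29)/2 = 2.295 → q = 2.4×3.13×2.295 = 17.24 ft³/s
Panel 4-5: Δb = 2.3 ft, d̄ = (2.91+1.02)/2 = 1.965, v̄ = (2.29+1.36)/2 = 1.825 → q = 2.3×1.965×1.825 = 8.248 ft³/s
Q = Σ q = 82.22 ft³/s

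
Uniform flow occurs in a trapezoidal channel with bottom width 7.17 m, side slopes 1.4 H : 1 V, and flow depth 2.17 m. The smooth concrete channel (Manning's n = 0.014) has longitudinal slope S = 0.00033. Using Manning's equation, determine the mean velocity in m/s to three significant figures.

A = (b + z·y)·y = (7.17 + 1.4×2.17)×2.17 = 22.15 m²
P = b + 2y√(1+z²) = 7.17 + 2×2.17×√(1+1.4²) = 14.64 m
R = A/P = 22.15/14.64 = 1.513 m
Q = (1/n)·A·R^(2/3)·S^(1/2) = (1/0.014) × 22.15 × 1.513^(2/3) × 0.00033^(1/2) = 37.89 m³/s
V = Q/A = 37.89/22.15 = 1.710 m/s

1.71 m/s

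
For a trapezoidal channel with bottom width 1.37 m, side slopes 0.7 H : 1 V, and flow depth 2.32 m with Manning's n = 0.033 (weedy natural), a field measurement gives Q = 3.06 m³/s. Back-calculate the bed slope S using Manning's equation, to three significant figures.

0.000215

A = (b + z·y)·y = (1.37 + 0.7×2.32)×2.32 = 6.946 m²
P = b + 2y√(1+z²) = 1.37 + 2×2.32×√(1+0.7²) = 7.034 m
R = A/P = 6.946/7.034 = 0.9875 m
S = (Q·n / (1·A·R^(2/3)))² = (3.06×0.033 / (1×6.946×0.9917))² = 0.0002149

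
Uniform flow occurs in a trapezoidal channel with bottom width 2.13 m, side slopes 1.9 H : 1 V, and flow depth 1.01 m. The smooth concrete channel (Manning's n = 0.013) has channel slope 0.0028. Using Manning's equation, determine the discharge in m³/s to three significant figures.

12.3 m³/s

A = (b + z·y)·y = (2.13 + 1.9×1.01)×1.01 = 4.089 m²
P = b + 2y√(1+z²) = 2.13 + 2×1.01×√(1+1.9²) = 6.467 m
R = A/P = 4.089/6.467 = 0.6324 m
Q = (1/n)·A·R^(2/3)·S^(1/2) = (1/0.013) × 4.089 × 0.6324^(2/3) × 0.0028^(1/2) = 12.26 m³/s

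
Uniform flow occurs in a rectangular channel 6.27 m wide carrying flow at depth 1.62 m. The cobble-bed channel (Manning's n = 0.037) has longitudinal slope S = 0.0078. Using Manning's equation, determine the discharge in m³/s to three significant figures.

25.3 m³/s

A = b·y = 6.27 × 1.62 = 10.16 m²
P = b + 2y = 6.27 + 2×1.62 = 9.510 m
R = A/P = 10.16/9.510 = 1.068 m
Q = (1/n)·A·R^(2/3)·S^(1/2) = (1/0.037) × 10.16 × 1.068^(2/3) × 0.0078^(1/2) = 25.33 m³/s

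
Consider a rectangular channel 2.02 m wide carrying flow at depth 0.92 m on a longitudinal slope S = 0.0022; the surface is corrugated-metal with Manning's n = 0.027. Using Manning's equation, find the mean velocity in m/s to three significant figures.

A = b·y = 2.02 × 0.92 = 1.858 m²
P = b + 2y = 2.02 + 2×0.92 = 3.860 m
R = A/P = 1.858/3.860 = 0.4815 m
Q = (1/n)·A·R^(2/3)·S^(1/2) = (1/0.027) × 1.858 × 0.4815^(2/3) × 0.0022^(1/2) = 1.983 m³/s
V = Q/A = 1.983/1.858 = 1.067 m/s

1.07 m/s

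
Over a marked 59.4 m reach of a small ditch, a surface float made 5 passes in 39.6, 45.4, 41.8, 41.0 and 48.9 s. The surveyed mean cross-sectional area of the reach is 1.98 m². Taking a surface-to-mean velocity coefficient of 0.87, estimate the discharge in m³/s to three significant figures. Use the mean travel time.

2.36 m³/s

t̄ = (39.6 + 45.4 + 41.8 + 41.0 + 48.9) / 5 = 43.34 s
v_surface = L / t̄ = 59.4 / 43.34 = 1.371 m/s
v_mean = 0.87 × 1.371 = 1.192 m/s
Q = A × v_mean = 1.98 × 1.192 = 2.361 m³/s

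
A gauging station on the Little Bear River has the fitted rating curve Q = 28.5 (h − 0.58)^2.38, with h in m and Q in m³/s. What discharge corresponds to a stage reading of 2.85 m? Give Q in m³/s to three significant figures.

Q = 28.5 × (2.85 − 0.58)^2.38 = 28.5 × 2.27^2.38 = 200.5 m³/s

201 m³/s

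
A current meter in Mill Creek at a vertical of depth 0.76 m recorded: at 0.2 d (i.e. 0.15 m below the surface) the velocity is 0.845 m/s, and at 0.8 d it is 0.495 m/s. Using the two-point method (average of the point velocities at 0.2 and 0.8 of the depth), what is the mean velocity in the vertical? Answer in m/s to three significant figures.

0.670 m/s

v̄ = (0.845 + 0.495) / 2 = 0.6700 m/s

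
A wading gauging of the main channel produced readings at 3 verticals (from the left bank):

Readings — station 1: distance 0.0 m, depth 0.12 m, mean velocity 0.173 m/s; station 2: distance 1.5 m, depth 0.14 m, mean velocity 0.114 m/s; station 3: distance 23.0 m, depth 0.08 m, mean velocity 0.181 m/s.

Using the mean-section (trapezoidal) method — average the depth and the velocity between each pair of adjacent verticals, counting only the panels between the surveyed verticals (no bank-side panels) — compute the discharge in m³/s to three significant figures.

Panel 1-2: Δb = 1.5 m, d̄ = (0.12+0.14)/2 = 0.13, v̄ = (0.173+0.114)/2 = 0.1435 → q = 1.5×0.13×0.1435 = 0.02798 m³/s
Panel 2-3: Δb = 21.5 m, d̄ = (0.14+0.08)/2 = 0.11, v̄ = (0.114+0.181)/2 = 0.1475 → q = 21.5×0.11×0.1475 = 0.3488 m³/s
Q = Σ q = 0.3768 m³/s

0.377 m³/s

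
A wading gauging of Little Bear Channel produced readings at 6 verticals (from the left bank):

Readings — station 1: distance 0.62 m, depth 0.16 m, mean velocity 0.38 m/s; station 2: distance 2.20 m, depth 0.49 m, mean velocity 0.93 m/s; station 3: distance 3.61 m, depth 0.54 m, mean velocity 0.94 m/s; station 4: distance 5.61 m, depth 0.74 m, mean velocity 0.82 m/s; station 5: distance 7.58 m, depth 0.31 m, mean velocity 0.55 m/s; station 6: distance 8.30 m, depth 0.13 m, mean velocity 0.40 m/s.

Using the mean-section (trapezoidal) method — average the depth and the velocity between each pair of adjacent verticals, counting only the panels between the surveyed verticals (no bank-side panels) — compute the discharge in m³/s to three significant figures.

Panel 1-2: Δb = 1.58 m, d̄ = (0.16+0.49)/2 = 0.325, v̄ = (0.38+0.93)/2 = 0.655 → q = 1.58×0.325×0.655 = 0.3363 m³/s
Panel 2-3: Δb = 1.41 m, d̄ = (0.49+0.54)/2 = 0.515, v̄ = (0.93+0.94)/2 = 0.935 → q = 1.41×0.515×0.935 = 0.6790 m³/s
Panel 3-4: Δb = 2 m, d̄ = (0.54+0.74)/2 = 0.64, v̄ = (0.94+0.82)/2 = 0.88 → q = 2×0.64×0.88 = 1.126 m³/s
Panel 4-5: Δb = 1.97 m, d̄ = (0.74+0.31)/2 = 0.525, v̄ = (0.82+0.55)/2 = 0.685 → q = 1.97×0.525×0.685 = 0.7085 m³/s
Panel 5-6: Δb = 0.72 m, d̄ = (0.31+0.13)/2 = 0.22, v̄ = (0.55+0.40)/2 = 0.475 → q = 0.72×0.22×0.475 = 0.07524 m³/s
Q = Σ q = 2.925 m³/s

2.93 m³/s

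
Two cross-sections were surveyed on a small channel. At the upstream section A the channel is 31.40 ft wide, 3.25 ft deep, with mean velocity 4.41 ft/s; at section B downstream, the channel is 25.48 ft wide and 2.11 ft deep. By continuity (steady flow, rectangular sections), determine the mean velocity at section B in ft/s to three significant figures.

Q = A₁V₁ = (31.40×3.25) × 4.41 = 450.0 ft³/s
A₂ = 25.48 × 2.11 = 53.76 ft²
V₂ = Q/A₂ = 450.0/53.76 = 8.371 ft/s

8.37 ft/s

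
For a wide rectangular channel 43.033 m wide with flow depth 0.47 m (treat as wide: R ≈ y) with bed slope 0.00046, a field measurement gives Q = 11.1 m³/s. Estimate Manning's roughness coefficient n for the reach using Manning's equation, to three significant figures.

A = b·y = 43.033 × 0.47 = 20.23 m²
Wide channel: R ≈ y = 0.47 m
n = (1/Q)·A·R^(2/3)·S^(1/2) = (1/11.1) × 20.23 × 0.6045 × 0.02145 = 0.02362

0.0236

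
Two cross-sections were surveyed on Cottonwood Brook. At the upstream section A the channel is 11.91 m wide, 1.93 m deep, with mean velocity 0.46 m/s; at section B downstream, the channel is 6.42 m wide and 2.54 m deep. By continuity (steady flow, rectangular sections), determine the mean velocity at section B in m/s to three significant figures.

0.648 m/s

Q = A₁V₁ = (11.91×1.93) × 0.46 = 10.57 m³/s
A₂ = 6.42 × 2.54 = 16.31 m²
V₂ = Q/A₂ = 10.57/16.31 = 0.6484 m/s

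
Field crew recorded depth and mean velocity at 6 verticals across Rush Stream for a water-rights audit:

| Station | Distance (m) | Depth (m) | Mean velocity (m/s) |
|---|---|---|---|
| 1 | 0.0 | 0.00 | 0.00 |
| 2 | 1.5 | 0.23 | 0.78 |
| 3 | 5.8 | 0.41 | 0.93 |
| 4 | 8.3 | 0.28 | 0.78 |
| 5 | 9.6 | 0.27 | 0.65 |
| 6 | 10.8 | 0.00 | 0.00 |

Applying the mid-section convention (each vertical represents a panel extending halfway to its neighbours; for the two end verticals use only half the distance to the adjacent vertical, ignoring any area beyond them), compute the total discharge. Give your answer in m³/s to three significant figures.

2.45 m³/s

w_2 = (5.8 − 0.0)/2 = 2.9 m; q_2 = 0.78 × 0.23 × 2.9 = 0.5203 m³/s
w_3 = (8.3 − 1.5)/2 = 3.4 m; q_3 = 0.93 × 0.41 × 3.4 = 1.296 m³/s
w_4 = (9.6 − 5.8)/2 = 1.9 m; q_4 = 0.78 × 0.28 × 1.9 = 0.4150 m³/s
w_5 = (10.8 − 8.3)/2 = 1.25 m; q_5 = 0.65 × 0.27 × 1.25 = 0.2194 m³/s
Stations 1, 6 contribute zero (depth or velocity is 0).
Q = Σ qᵢ = 2.451 m³/s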